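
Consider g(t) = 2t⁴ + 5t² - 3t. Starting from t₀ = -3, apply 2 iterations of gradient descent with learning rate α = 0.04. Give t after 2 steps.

-103.59313152

g′(t) = 8t³ + 10t - 3
t₁ = -3 − 0.04·(-249) = 6.96
t₂ = 6.96 − 0.04·2763.828288 = -103.59313152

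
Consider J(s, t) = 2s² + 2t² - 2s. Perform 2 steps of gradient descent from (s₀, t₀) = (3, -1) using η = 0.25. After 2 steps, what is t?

∇J = (4s - 2, 4t)
(s₁, t₁) = (3, -1) − 0.25·(10, -4) = (0.5, 0)
(s₂, t₂) = (0.5, 0) − 0.25·(0, 0) = (0.5, 0)
t = 0

0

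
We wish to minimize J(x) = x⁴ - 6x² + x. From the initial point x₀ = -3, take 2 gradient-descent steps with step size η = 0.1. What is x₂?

J′(x) = 4x³ - 12x + 1
Step 1: J′(-3) = -71; x₁ = -3 − 0.1·(-71) = 4.1
Step 2: J′(4.1) = 227.484; x₂ = 4.1 − 0.1·227.484 = -18.6484

-18.6484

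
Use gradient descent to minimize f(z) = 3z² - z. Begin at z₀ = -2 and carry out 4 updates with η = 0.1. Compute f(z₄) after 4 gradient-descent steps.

-0.07410368

f′(z) = 6z - 1
z₁ = -2 − 0.1·(-13) = -0.7
z₂ = -0.7 − 0.1·(-5.2) = -0.18
z₃ = -0.18 − 0.1·(-2.08) = 0.028
z₄ = 0.028 − 0.1·(-0.832) = 0.1112
f(0.1112) = -0.07410368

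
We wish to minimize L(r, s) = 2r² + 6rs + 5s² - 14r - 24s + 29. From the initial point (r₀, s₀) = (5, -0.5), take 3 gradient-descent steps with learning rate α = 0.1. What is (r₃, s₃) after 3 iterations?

(4.4, -0.348)

∇L = (4r + 6s - 14, 6r + 10s - 24)
(r₁, s₁) = (5, -0.5) − 0.1·(3, 1) = (4.7, -0.6)
(r₂, s₂) = (4.7, -0.6) − 0.1·(1.2, -1.8) = (4.58, -0.42)
(r₃, s₃) = (4.58, -0.42) − 0.1·(1.8, -0.72) = (4.4, -0.348)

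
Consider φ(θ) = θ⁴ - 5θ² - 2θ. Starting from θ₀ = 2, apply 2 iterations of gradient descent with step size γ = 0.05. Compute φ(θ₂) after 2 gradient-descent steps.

-9.506593359375

φ′(θ) = 4θ³ - 10θ - 2
θ₁ = 2 − 0.05·10 = 1.5
θ₂ = 1.5 − 0.05·(-3.5) = 1.675
φ(1.675) = -9.506593359375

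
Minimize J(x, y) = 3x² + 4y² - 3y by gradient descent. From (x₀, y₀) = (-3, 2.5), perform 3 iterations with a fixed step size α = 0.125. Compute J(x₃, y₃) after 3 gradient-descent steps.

-0.555908203125

∇J = (6x, 8y - 3)
Step 1: at (-3, 2.5), ∇J = (-18, 17) → (-3, 2.5) − 0.125·(-18, 17) = (-0.75, 0.375)
Step 2: at (-0.75, 0.375), ∇J = (-4.5, 0) → (-0.75, 0.375) − 0.125·(-4.5, 0) = (-0.1875, 0.375)
Step 3: at (-0.1875, 0.375), ∇J = (-1.125, 0) → (-0.1875, 0.375) − 0.125·(-1.125, 0) = (-0.046875, 0.375)
J(-0.046875, 0.375) = -0.555908203125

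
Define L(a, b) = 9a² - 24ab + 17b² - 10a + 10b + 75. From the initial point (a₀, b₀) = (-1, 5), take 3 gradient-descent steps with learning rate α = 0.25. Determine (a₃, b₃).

(4751.75, -6588.25)

∇L = (18a - 24b - 10, -24a + 34b + 10)
(a₁, b₁) = (-1, 5) − 0.25·(-148, 204) = (36, -46)
(a₂, b₂) = (36, -46) − 0.25·(1742, -2418) = (-399.5, 558.5)
(a₃, b₃) = (-399.5, 558.5) − 0.25·(-20605, 28587) = (4751.75, -6588.25)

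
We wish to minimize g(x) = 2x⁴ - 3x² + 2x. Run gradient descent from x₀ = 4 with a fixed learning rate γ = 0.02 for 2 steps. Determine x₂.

24.68192

g′(x) = 8x³ - 6x + 2
Step 1: g′(4) = 490; x₁ = 4 − 0.02·490 = -5.8
Step 2: g′(-5.8) = -1524.096; x₂ = -5.8 − 0.02·(-1524.096) = 24.68192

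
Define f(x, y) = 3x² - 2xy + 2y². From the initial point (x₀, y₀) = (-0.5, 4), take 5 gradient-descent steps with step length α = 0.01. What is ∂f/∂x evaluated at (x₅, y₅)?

-6.7240892

∇f = (6x - 2y, -2x + 4y)
Step 1: at (-0.5, 4), ∇f = (-11, 17) → (-0.5, 4) − 0.01·(-11, 17) = (-0.39, 3.83)
Step 2: at (-0.39, 3.83), ∇f = (-10, 16.1) → (-0.39, 3.83) − 0.01·(-10, 16.1) = (-0.29, 3.669)
Step 3: at (-0.29, 3.669), ∇f = (-9.078, 15.256) → (-0.29, 3.669) − 0.01·(-9.078, 15.256) = (-0.19922, 3.51644)
Step 4: at (-0.19922, 3.51644), ∇f = (-8.2282, 14.4642) → (-0.19922, 3.51644) − 0.01·(-8.2282, 14.4642) = (-0.116938, 3.371798)
Step 5: at (-0.116938, 3.371798), ∇f = (-7.445224, 13.721068) → (-0.116938, 3.371798) − 0.01·(-7.445224, 13.721068) = (-0.04248576, 3.23458732)
∂f/∂x at (-0.04248576, 3.23458732) = -6.7240892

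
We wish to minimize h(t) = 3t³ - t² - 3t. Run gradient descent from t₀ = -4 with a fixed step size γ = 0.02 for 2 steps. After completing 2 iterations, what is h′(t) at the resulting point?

h′(t) = 9t² - 2t - 3
t₁ = -4 − 0.02·149 = -6.98
t₂ = -6.98 − 0.02·449.4436 = -15.968872
h′(t) at (-15.968872) = 2323.981600571456

2323.981600571456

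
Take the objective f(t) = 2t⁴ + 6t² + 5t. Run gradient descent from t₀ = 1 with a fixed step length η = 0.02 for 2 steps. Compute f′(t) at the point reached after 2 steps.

8.260608

f′(t) = 8t³ + 12t + 5
Step 1: f′(1) = 25; t₁ = 1 − 0.02·25 = 0.5
Step 2: f′(0.5) = 12; t₂ = 0.5 − 0.02·12 = 0.26
f′(t) at (0.26) = 8.260608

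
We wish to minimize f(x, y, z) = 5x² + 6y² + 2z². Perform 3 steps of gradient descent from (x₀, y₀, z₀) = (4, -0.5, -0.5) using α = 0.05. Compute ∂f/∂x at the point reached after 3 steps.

5

∇f = (10x, 12y, 4z)
(x₁, y₁, z₁) = (4, -0.5, -0.5) − 0.05·(40, -6, -2) = (2, -0.2, -0.4)
(x₂, y₂, z₂) = (2, -0.2, -0.4) − 0.05·(20, -2.4, -1.6) = (1, -0.08, -0.32)
(x₃, y₃, z₃) = (1, -0.08, -0.32) − 0.05·(10, -0.96, -1.28) = (0.5, -0.032, -0.256)
∂f/∂x at (0.5, -0.032, -0.256) = 5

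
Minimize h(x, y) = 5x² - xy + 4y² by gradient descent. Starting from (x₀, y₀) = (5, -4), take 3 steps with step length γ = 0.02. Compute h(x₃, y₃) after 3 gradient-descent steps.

52.992693689984

∇h = (10x - y, -x + 8y)
Step 1: at (5, -4), ∇h = (54, -37) → (5, -4) − 0.02·(54, -37) = (3.92, -3.26)
Step 2: at (3.92, -3.26), ∇h = (42.46, -30) → (3.92, -3.26) − 0.02·(42.46, -30) = (3.0708, -2.66)
Step 3: at (3.0708, -2.66), ∇h = (33.368, -24.3508) → (3.0708, -2.66) − 0.02·(33.368, -24.3508) = (2.40344, -2.172984)
h(2.40344, -2.172984) = 52.992693689984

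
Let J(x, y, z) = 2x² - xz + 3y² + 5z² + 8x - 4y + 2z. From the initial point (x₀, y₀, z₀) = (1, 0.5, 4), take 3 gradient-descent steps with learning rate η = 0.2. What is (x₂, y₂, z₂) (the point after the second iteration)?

(-2.56, 0.66, 3.68)

∇J = (4x - z + 8, 6y - 4, -x + 10z + 2)
(x₁, y₁, z₁) = (1, 0.5, 4) − 0.2·(8, -1, 41) = (-0.6, 0.7, -4.2)
(x₂, y₂, z₂) = (-0.6, 0.7, -4.2) − 0.2·(9.8, 0.2, -39.4) = (-2.56, 0.66, 3.68)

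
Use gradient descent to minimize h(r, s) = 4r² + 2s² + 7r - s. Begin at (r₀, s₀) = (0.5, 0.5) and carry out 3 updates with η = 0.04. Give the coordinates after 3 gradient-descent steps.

(-0.442656, 0.398176)

∇h = (8r + 7, 4s - 1)
(r₁, s₁) = (0.5, 0.5) − 0.04·(11, 1) = (0.06, 0.46)
(r₂, s₂) = (0.06, 0.46) − 0.04·(7.48, 0.84) = (-0.2392, 0.4264)
(r₃, s₃) = (-0.2392, 0.4264) − 0.04·(5.0864, 0.7056) = (-0.442656, 0.398176)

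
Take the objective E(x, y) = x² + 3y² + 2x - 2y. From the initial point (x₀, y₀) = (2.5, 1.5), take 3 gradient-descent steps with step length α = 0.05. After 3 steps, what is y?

∇E = (2x + 2, 6y - 2)
Step 1: at (2.5, 1.5), ∇E = (7, 7) → (2.5, 1.5) − 0.05·(7, 7) = (2.15, 1.15)
Step 2: at (2.15, 1.15), ∇E = (6.3, 4.9) → (2.15, 1.15) − 0.05·(6.3, 4.9) = (1.835, 0.905)
Step 3: at (1.835, 0.905), ∇E = (5.67, 3.43) → (1.835, 0.905) − 0.05·(5.67, 3.43) = (1.5515, 0.7335)
y = 0.7335

0.7335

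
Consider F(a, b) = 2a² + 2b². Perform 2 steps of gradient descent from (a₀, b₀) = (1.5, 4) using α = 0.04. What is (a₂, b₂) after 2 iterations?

(1.0584, 2.8224)

∇F = (4a, 4b)
(a₁, b₁) = (1.5, 4) − 0.04·(6, 16) = (1.26, 3.36)
(a₂, b₂) = (1.26, 3.36) − 0.04·(5.04, 13.44) = (1.0584, 2.8224)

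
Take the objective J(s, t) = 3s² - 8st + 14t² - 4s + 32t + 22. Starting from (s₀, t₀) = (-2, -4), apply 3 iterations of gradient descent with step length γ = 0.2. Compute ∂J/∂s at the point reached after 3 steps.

∇J = (6s - 8t - 4, -8s + 28t + 32)
Step 1: at (-2, -4), ∇J = (16, -64) → (-2, -4) − 0.2·(16, -64) = (-5.2, 8.8)
Step 2: at (-5.2, 8.8), ∇J = (-105.6, 320) → (-5.2, 8.8) − 0.2·(-105.6, 320) = (15.92, -55.2)
Step 3: at (15.92, -55.2), ∇J = (533.12, -1640.96) → (15.92, -55.2) − 0.2·(533.12, -1640.96) = (-90.704, 272.992)
∂J/∂s at (-90.704, 272.992) = -2732.16

-2732.16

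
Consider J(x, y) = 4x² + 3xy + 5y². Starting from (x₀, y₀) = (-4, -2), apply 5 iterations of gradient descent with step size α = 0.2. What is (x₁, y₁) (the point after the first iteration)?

∇J = (8x + 3y, 3x + 10y)
(x₁, y₁) = (-4, -2) − 0.2·(-38, -32) = (3.6, 4.4)

(3.6, 4.4)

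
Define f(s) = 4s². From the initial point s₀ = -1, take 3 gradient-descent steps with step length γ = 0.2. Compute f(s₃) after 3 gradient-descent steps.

f′(s) = 8s
Step 1: f′(-1) = -8; s₁ = -1 − 0.2·(-8) = 0.6
Step 2: f′(0.6) = 4.8; s₂ = 0.6 − 0.2·4.8 = -0.36
Step 3: f′(-0.36) = -2.88; s₃ = -0.36 − 0.2·(-2.88) = 0.216
f(0.216) = 0.186624

0.186624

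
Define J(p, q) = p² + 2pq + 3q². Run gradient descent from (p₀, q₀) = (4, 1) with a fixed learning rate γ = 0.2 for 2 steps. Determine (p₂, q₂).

(1.92, -0.44)

∇J = (2p + 2q, 2p + 6q)
(p₁, q₁) = (4, 1) − 0.2·(10, 14) = (2, -1.8)
(p₂, q₂) = (2, -1.8) − 0.2·(0.4, -6.8) = (1.92, -0.44)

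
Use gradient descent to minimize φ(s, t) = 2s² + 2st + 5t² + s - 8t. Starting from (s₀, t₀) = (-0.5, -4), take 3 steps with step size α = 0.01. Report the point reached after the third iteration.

(-0.268648, -2.677052)

∇φ = (4s + 2t + 1, 2s + 10t - 8)
Step 1: at (-0.5, -4), ∇φ = (-9, -49) → (-0.5, -4) − 0.01·(-9, -49) = (-0.41, -3.51)
Step 2: at (-0.41, -3.51), ∇φ = (-7.66, -43.92) → (-0.41, -3.51) − 0.01·(-7.66, -43.92) = (-0.3334, -3.0708)
Step 3: at (-0.3334, -3.0708), ∇φ = (-6.4752, -39.3748) → (-0.3334, -3.0708) − 0.01·(-6.4752, -39.3748) = (-0.268648, -2.677052)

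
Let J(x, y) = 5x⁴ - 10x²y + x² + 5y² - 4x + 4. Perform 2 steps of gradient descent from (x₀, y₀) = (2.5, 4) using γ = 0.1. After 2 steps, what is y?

78.3225

∇J = (20x³ - 20xy + 2x - 4, -10x² + 10y)
(x₁, y₁) = (2.5, 4) − 0.1·(113.5, -22.5) = (-8.85, 6.25)
(x₂, y₂) = (-8.85, 6.25) − 0.1·(-12778.5325, -720.725) = (1269.00325, 78.3225)
y = 78.3225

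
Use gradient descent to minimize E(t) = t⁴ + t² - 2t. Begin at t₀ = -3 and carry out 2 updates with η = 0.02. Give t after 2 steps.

E′(t) = 4t³ + 2t - 2
t₁ = -3 − 0.02·(-116) = -0.68
t₂ = -0.68 − 0.02·(-4.617728) = -0.58764544

-0.58764544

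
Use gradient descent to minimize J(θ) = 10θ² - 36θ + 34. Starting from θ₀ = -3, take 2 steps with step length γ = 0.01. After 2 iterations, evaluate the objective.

95.97184

J′(θ) = 20θ - 36
θ₁ = -3 − 0.01·(-96) = -2.04
θ₂ = -2.04 − 0.01·(-76.8) = -1.272
J(-1.272) = 95.97184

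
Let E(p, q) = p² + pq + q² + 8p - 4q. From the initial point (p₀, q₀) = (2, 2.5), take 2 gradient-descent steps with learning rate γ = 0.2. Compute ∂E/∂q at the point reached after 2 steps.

∇E = (2p + q + 8, p + 2q - 4)
Step 1: at (2, 2.5), ∇E = (14.5, 3) → (2, 2.5) − 0.2·(14.5, 3) = (-0.9, 1.9)
Step 2: at (-0.9, 1.9), ∇E = (8.1, -1.1) → (-0.9, 1.9) − 0.2·(8.1, -1.1) = (-2.52, 2.12)
∂E/∂q at (-2.52, 2.12) = -2.28

-2.28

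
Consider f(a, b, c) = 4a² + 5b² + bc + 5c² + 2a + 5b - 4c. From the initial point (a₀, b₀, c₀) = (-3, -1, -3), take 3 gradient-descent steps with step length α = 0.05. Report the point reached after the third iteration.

(-0.844, -0.474, 0.026875)

∇f = (8a + 2, 10b + c + 5, b + 10c - 4)
(a₁, b₁, c₁) = (-3, -1, -3) − 0.05·(-22, -8, -35) = (-1.9, -0.6, -1.25)
(a₂, b₂, c₂) = (-1.9, -0.6, -1.25) − 0.05·(-13.2, -2.25, -17.1) = (-1.24, -0.4875, -0.395)
(a₃, b₃, c₃) = (-1.24, -0.4875, -0.395) − 0.05·(-7.92, -0.27, -8.4375) = (-0.844, -0.474, 0.026875)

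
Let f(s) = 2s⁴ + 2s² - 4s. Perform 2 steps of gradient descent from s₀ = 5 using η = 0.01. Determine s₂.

6.07744768

f′(s) = 8s³ + 4s - 4
s₁ = 5 − 0.01·1016 = -5.16
s₂ = -5.16 − 0.01·(-1123.744768) = 6.07744768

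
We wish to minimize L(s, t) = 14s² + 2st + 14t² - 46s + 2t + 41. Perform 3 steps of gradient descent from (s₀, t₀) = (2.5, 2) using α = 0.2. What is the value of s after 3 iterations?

∇L = (28s + 2t - 46, 2s + 28t + 2)
(s₁, t₁) = (2.5, 2) − 0.2·(28, 63) = (-3.1, -10.6)
(s₂, t₂) = (-3.1, -10.6) − 0.2·(-154, -301) = (27.7, 49.6)
(s₃, t₃) = (27.7, 49.6) − 0.2·(828.8, 1446.2) = (-138.06, -239.64)
s = -138.06

-138.06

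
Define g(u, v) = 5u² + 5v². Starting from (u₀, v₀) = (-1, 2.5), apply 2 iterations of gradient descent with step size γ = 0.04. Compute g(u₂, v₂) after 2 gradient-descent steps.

4.698

∇g = (10u, 10v)
(u₁, v₁) = (-1, 2.5) − 0.04·(-10, 25) = (-0.6, 1.5)
(u₂, v₂) = (-0.6, 1.5) − 0.04·(-6, 15) = (-0.36, 0.9)
g(-0.36, 0.9) = 4.698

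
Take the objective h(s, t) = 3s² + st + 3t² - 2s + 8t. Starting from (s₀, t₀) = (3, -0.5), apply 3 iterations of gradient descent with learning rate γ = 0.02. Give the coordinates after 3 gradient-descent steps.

∇h = (6s + t - 2, s + 6t + 8)
(s₁, t₁) = (3, -0.5) − 0.02·(15.5, 8) = (2.69, -0.66)
(s₂, t₂) = (2.69, -0.66) − 0.02·(13.48, 6.73) = (2.4204, -0.7946)
(s₃, t₃) = (2.4204, -0.7946) − 0.02·(11.7278, 5.6528) = (2.185844, -0.907656)

(2.185844, -0.907656)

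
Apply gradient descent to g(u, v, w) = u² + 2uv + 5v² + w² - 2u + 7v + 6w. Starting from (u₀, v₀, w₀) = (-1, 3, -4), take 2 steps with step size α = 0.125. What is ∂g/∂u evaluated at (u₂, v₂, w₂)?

-3.125

∇g = (2u + 2v - 2, 2u + 10v + 7, 2w + 6)
Step 1: at (-1, 3, -4), ∇g = (2, 35, -2) → (-1, 3, -4) − 0.125·(2, 35, -2) = (-1.25, -1.375, -3.75)
Step 2: at (-1.25, -1.375, -3.75), ∇g = (-7.25, -9.25, -1.5) → (-1.25, -1.375, -3.75) − 0.125·(-7.25, -9.25, -1.5) = (-0.34375, -0.21875, -3.5625)
∂g/∂u at (-0.34375, -0.21875, -3.5625) = -3.125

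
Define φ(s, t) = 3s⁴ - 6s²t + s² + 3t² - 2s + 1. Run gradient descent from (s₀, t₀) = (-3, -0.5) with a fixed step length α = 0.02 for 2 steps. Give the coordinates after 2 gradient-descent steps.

(-10.8656, 2.4832)

∇φ = (12s³ - 12st + 2s - 2, -6s² + 6t)
(s₁, t₁) = (-3, -0.5) − 0.02·(-350, -57) = (4, 0.64)
(s₂, t₂) = (4, 0.64) − 0.02·(743.28, -92.16) = (-10.8656, 2.4832)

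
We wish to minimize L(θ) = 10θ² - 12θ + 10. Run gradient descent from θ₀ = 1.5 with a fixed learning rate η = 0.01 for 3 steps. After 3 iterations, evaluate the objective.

8.5233664

L′(θ) = 20θ - 12
Step 1: L′(1.5) = 18; θ₁ = 1.5 − 0.01·18 = 1.32
Step 2: L′(1.32) = 14.4; θ₂ = 1.32 − 0.01·14.4 = 1.176
Step 3: L′(1.176) = 11.52; θ₃ = 1.176 − 0.01·11.52 = 1.0608
L(1.0608) = 8.5233664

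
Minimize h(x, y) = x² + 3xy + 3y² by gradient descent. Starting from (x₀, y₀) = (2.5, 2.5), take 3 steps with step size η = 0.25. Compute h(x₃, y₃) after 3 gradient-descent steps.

23.46649169921875

∇h = (2x + 3y, 3x + 6y)
Step 1: at (2.5, 2.5), ∇h = (12.5, 22.5) → (2.5, 2.5) − 0.25·(12.5, 22.5) = (-0.625, -3.125)
Step 2: at (-0.625, -3.125), ∇h = (-10.625, -20.625) → (-0.625, -3.125) − 0.25·(-10.625, -20.625) = (2.03125, 2.03125)
Step 3: at (2.03125, 2.03125), ∇h = (10.15625, 18.28125) → (2.03125, 2.03125) − 0.25·(10.15625, 18.28125) = (-0.5078125, -2.5390625)
h(-0.5078125, -2.5390625) = 23.46649169921875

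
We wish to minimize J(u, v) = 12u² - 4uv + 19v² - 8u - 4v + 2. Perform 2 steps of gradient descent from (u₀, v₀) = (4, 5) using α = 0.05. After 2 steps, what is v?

∇J = (24u - 4v - 8, -4u + 38v - 4)
Step 1: at (4, 5), ∇J = (68, 170) → (4, 5) − 0.05·(68, 170) = (0.6, -3.5)
Step 2: at (0.6, -3.5), ∇J = (20.4, -139.4) → (0.6, -3.5) − 0.05·(20.4, -139.4) = (-0.42, 3.47)
v = 3.47

3.47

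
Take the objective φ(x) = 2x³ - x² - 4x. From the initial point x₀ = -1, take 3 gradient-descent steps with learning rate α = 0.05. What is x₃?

φ′(x) = 6x² - 2x - 4
Step 1: φ′(-1) = 4; x₁ = -1 − 0.05·4 = -1.2
Step 2: φ′(-1.2) = 7.04; x₂ = -1.2 − 0.05·7.04 = -1.552
Step 3: φ′(-1.552) = 13.556224; x₃ = -1.552 − 0.05·13.556224 = -2.2298112

-2.2298112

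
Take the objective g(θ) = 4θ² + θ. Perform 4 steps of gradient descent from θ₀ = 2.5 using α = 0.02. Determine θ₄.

1.18191232

g′(θ) = 8θ + 1
θ₁ = 2.5 − 0.02·21 = 2.08
θ₂ = 2.08 − 0.02·17.64 = 1.7272
θ₃ = 1.7272 − 0.02·14.8176 = 1.430848
θ₄ = 1.430848 − 0.02·12.446784 = 1.18191232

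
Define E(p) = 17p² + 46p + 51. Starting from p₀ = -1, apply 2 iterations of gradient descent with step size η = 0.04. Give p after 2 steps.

E′(p) = 34p + 46
Step 1: E′(-1) = 12; p₁ = -1 − 0.04·12 = -1.48
Step 2: E′(-1.48) = -4.32; p₂ = -1.48 − 0.04·(-4.32) = -1.3072

-1.3072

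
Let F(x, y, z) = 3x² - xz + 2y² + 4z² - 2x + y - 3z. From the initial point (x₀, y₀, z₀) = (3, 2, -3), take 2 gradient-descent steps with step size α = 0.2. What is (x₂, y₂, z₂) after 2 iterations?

(1.16, -0.16, -1.36)

∇F = (6x - z - 2, 4y + 1, -x + 8z - 3)
Step 1: at (3, 2, -3), ∇F = (19, 9, -30) → (3, 2, -3) − 0.2·(19, 9, -30) = (-0.8, 0.2, 3)
Step 2: at (-0.8, 0.2, 3), ∇F = (-9.8, 1.8, 21.8) → (-0.8, 0.2, 3) − 0.2·(-9.8, 1.8, 21.8) = (1.16, -0.16, -1.36)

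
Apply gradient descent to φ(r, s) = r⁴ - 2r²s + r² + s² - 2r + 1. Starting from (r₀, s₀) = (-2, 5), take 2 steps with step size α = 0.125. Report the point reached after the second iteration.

(-1.0859375, 4.828125)

∇φ = (4r³ - 4rs + 2r - 2, -2r² + 2s)
(r₁, s₁) = (-2, 5) − 0.125·(2, 2) = (-2.25, 4.75)
(r₂, s₂) = (-2.25, 4.75) − 0.125·(-9.3125, -0.625) = (-1.0859375, 4.828125)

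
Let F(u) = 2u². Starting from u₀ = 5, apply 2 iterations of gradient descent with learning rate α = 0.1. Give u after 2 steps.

F′(u) = 4u
u₁ = 5 − 0.1·20 = 3
u₂ = 3 − 0.1·12 = 1.8

1.8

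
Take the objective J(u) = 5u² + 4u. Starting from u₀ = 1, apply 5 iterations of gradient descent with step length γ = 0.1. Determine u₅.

J′(u) = 10u + 4
Step 1: J′(1) = 14; u₁ = 1 − 0.1·14 = -0.4
Step 2: J′(-0.4) = 0; u₂ = -0.4 − 0.1·0 = -0.4
Step 3: J′(-0.4) = 0; u₃ = -0.4 − 0.1·0 = -0.4
Step 4: J′(-0.4) = 0; u₄ = -0.4 − 0.1·0 = -0.4
Step 5: J′(-0.4) = 0; u₅ = -0.4 − 0.1·0 = -0.4

-0.4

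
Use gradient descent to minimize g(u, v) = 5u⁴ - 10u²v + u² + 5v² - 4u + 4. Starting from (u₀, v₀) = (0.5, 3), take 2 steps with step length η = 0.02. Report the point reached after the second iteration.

∇g = (20u³ - 20uv + 2u - 4, -10u² + 10v)
Step 1: at (0.5, 3), ∇g = (-30.5, 27.5) → (0.5, 3) − 0.02·(-30.5, 27.5) = (1.11, 2.45)
Step 2: at (1.11, 2.45), ∇g = (-28.81738, 12.179) → (1.11, 2.45) − 0.02·(-28.81738, 12.179) = (1.6863476, 2.20642)

(1.6863476, 2.20642)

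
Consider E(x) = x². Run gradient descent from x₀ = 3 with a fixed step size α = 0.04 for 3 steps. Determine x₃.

E′(x) = 2x
Step 1: E′(3) = 6; x₁ = 3 − 0.04·6 = 2.76
Step 2: E′(2.76) = 5.52; x₂ = 2.76 − 0.04·5.52 = 2.5392
Step 3: E′(2.5392) = 5.0784; x₃ = 2.5392 − 0.04·5.0784 = 2.336064

2.336064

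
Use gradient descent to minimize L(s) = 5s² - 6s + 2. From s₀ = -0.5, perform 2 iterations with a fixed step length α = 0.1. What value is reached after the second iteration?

0.6

L′(s) = 10s - 6
Step 1: L′(-0.5) = -11; s₁ = -0.5 − 0.1·(-11) = 0.6
Step 2: L′(0.6) = 0; s₂ = 0.6 − 0.1·0 = 0.6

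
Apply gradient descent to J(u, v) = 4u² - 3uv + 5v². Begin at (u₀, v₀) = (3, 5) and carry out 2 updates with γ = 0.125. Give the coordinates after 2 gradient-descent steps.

∇J = (8u - 3v, -3u + 10v)
(u₁, v₁) = (3, 5) − 0.125·(9, 41) = (1.875, -0.125)
(u₂, v₂) = (1.875, -0.125) − 0.125·(15.375, -6.875) = (-0.046875, 0.734375)

(-0.046875, 0.734375)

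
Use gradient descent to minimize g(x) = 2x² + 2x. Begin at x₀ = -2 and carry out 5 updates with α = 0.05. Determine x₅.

g′(x) = 4x + 2
x₁ = -2 − 0.05·(-6) = -1.7
x₂ = -1.7 − 0.05·(-4.8) = -1.46
x₃ = -1.46 − 0.05·(-3.84) = -1.268
x₄ = -1.268 − 0.05·(-3.072) = -1.1144
x₅ = -1.1144 − 0.05·(-2.4576) = -0.99152

-0.99152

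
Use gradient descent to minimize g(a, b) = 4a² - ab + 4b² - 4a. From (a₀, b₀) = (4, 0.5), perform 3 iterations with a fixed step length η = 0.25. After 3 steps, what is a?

-3.3046875

∇g = (8a - b - 4, -a + 8b)
Step 1: at (4, 0.5), ∇g = (27.5, 0) → (4, 0.5) − 0.25·(27.5, 0) = (-2.875, 0.5)
Step 2: at (-2.875, 0.5), ∇g = (-27.5, 6.875) → (-2.875, 0.5) − 0.25·(-27.5, 6.875) = (4, -1.21875)
Step 3: at (4, -1.21875), ∇g = (29.21875, -13.75) → (4, -1.21875) − 0.25·(29.21875, -13.75) = (-3.3046875, 2.21875)
a = -3.3046875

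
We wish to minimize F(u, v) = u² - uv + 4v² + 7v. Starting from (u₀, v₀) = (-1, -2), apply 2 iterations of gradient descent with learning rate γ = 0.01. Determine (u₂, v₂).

∇F = (2u - v, -u + 8v + 7)
(u₁, v₁) = (-1, -2) − 0.01·(0, -8) = (-1, -1.92)
(u₂, v₂) = (-1, -1.92) − 0.01·(-0.08, -7.36) = (-0.9992, -1.8464)

(-0.9992, -1.8464)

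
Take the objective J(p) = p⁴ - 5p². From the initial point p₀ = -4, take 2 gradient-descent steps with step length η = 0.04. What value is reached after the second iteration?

J′(p) = 4p³ - 10p
p₁ = -4 − 0.04·(-216) = 4.64
p₂ = 4.64 − 0.04·353.189376 = -9.48757504

-9.48757504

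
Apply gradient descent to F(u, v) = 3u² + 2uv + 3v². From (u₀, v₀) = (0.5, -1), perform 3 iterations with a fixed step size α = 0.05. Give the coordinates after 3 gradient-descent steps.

∇F = (6u + 2v, 2u + 6v)
(u₁, v₁) = (0.5, -1) − 0.05·(1, -5) = (0.45, -0.75)
(u₂, v₂) = (0.45, -0.75) − 0.05·(1.2, -3.6) = (0.39, -0.57)
(u₃, v₃) = (0.39, -0.57) − 0.05·(1.2, -2.64) = (0.33, -0.438)

(0.33, -0.438)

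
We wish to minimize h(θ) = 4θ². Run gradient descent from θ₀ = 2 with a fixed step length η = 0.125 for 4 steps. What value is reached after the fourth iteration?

0

h′(θ) = 8θ
Step 1: h′(2) = 16; θ₁ = 2 − 0.125·16 = 0
Step 2: h′(0) = 0; θ₂ = 0 − 0.125·0 = 0
Step 3: h′(0) = 0; θ₃ = 0 − 0.125·0 = 0
Step 4: h′(0) = 0; θ₄ = 0 − 0.125·0 = 0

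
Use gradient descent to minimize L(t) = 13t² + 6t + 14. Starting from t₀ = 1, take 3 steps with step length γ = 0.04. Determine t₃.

-0.230848

L′(t) = 26t + 6
t₁ = 1 − 0.04·32 = -0.28
t₂ = -0.28 − 0.04·(-1.28) = -0.2288
t₃ = -0.2288 − 0.04·0.0512 = -0.230848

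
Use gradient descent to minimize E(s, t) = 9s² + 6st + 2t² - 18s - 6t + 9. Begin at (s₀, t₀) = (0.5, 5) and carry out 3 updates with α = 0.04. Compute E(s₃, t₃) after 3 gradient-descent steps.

∇E = (18s + 6t - 18, 6s + 4t - 6)
(s₁, t₁) = (0.5, 5) − 0.04·(21, 17) = (-0.34, 4.32)
(s₂, t₂) = (-0.34, 4.32) − 0.04·(1.8, 9.24) = (-0.412, 3.9504)
(s₃, t₃) = (-0.412, 3.9504) − 0.04·(-1.7136, 7.3296) = (-0.343456, 3.657216)
E(-0.343456, 3.657216) = 13.51447128576

13.51447128576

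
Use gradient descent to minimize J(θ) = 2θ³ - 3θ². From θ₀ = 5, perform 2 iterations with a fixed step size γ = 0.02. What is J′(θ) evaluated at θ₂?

13.87536384

J′(θ) = 6θ² - 6θ
Step 1: J′(5) = 120; θ₁ = 5 − 0.02·120 = 2.6
Step 2: J′(2.6) = 24.96; θ₂ = 2.6 − 0.02·24.96 = 2.1008
J′(θ) at (2.1008) = 13.87536384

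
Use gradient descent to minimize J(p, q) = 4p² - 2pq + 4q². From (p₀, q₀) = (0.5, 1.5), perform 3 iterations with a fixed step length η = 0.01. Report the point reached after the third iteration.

(0.466084, 1.195084)

∇J = (8p - 2q, -2p + 8q)
(p₁, q₁) = (0.5, 1.5) − 0.01·(1, 11) = (0.49, 1.39)
(p₂, q₂) = (0.49, 1.39) − 0.01·(1.14, 10.14) = (0.4786, 1.2886)
(p₃, q₃) = (0.4786, 1.2886) − 0.01·(1.2516, 9.3516) = (0.466084, 1.195084)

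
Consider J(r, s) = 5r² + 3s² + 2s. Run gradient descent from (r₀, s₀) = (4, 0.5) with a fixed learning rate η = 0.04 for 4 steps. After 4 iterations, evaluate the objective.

1.24224171405312

∇J = (10r, 6s + 2)
Step 1: at (4, 0.5), ∇J = (40, 5) → (4, 0.5) − 0.04·(40, 5) = (2.4, 0.3)
Step 2: at (2.4, 0.3), ∇J = (24, 3.8) → (2.4, 0.3) − 0.04·(24, 3.8) = (1.44, 0.148)
Step 3: at (1.44, 0.148), ∇J = (14.4, 2.888) → (1.44, 0.148) − 0.04·(14.4, 2.888) = (0.864, 0.03248)
Step 4: at (0.864, 0.03248), ∇J = (8.64, 2.19488) → (0.864, 0.03248) − 0.04·(8.64, 2.19488) = (0.5184, -0.0553152)
J(0.5184, -0.0553152) = 1.24224171405312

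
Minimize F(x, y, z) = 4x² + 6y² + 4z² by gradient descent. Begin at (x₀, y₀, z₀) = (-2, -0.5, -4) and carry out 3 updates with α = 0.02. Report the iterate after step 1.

∇F = (8x, 12y, 8z)
Step 1: at (-2, -0.5, -4), ∇F = (-16, -6, -32) → (-2, -0.5, -4) − 0.02·(-16, -6, -32) = (-1.68, -0.38, -3.36)

(-1.68, -0.38, -3.36)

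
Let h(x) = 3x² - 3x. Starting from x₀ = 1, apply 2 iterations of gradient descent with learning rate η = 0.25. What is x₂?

0.625

h′(x) = 6x - 3
Step 1: h′(1) = 3; x₁ = 1 − 0.25·3 = 0.25
Step 2: h′(0.25) = -1.5; x₂ = 0.25 − 0.25·(-1.5) = 0.625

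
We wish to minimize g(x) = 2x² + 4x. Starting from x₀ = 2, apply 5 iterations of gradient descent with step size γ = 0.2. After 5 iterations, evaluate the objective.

g′(x) = 4x + 4
Step 1: g′(2) = 12; x₁ = 2 − 0.2·12 = -0.4
Step 2: g′(-0.4) = 2.4; x₂ = -0.4 − 0.2·2.4 = -0.88
Step 3: g′(-0.88) = 0.48; x₃ = -0.88 − 0.2·0.48 = -0.976
Step 4: g′(-0.976) = 0.096; x₄ = -0.976 − 0.2·0.096 = -0.9952
Step 5: g′(-0.9952) = 0.0192; x₅ = -0.9952 − 0.2·0.0192 = -0.99904
g(-0.99904) = -1.9999981568

-1.9999981568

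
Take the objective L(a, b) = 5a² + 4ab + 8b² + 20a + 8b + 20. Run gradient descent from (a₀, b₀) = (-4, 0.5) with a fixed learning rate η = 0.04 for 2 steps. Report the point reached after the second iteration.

(-2.848, 0.3848)

∇L = (10a + 4b + 20, 4a + 16b + 8)
(a₁, b₁) = (-4, 0.5) − 0.04·(-18, 0) = (-3.28, 0.5)
(a₂, b₂) = (-3.28, 0.5) − 0.04·(-10.8, 2.88) = (-2.848, 0.3848)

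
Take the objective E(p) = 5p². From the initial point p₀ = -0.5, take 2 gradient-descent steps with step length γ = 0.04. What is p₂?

-0.18

E′(p) = 10p
Step 1: E′(-0.5) = -5; p₁ = -0.5 − 0.04·(-5) = -0.3
Step 2: E′(-0.3) = -3; p₂ = -0.3 − 0.04·(-3) = -0.18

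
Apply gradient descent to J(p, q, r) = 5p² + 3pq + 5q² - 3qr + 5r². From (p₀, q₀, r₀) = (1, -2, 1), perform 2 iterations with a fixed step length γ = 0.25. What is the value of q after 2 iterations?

∇J = (10p + 3q, 3p + 10q - 3r, -3q + 10r)
Step 1: at (1, -2, 1), ∇J = (4, -20, 16) → (1, -2, 1) − 0.25·(4, -20, 16) = (0, 3, -3)
Step 2: at (0, 3, -3), ∇J = (9, 39, -39) → (0, 3, -3) − 0.25·(9, 39, -39) = (-2.25, -6.75, 6.75)
q = -6.75

-6.75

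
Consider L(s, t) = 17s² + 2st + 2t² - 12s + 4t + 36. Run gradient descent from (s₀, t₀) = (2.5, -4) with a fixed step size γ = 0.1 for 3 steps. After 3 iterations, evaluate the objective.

∇L = (34s + 2t - 12, 2s + 4t + 4)
(s₁, t₁) = (2.5, -4) − 0.1·(65, -7) = (-4, -3.3)
(s₂, t₂) = (-4, -3.3) − 0.1·(-154.6, -17.2) = (11.46, -1.58)
(s₃, t₃) = (11.46, -1.58) − 0.1·(374.48, 20.6) = (-25.988, -3.64)
L(-25.988, -3.64) = 12030.382288

12030.382288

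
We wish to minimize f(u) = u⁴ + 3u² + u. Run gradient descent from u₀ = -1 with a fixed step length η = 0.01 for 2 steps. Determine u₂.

-0.83525716

f′(u) = 4u³ + 6u + 1
Step 1: f′(-1) = -9; u₁ = -1 − 0.01·(-9) = -0.91
Step 2: f′(-0.91) = -7.474284; u₂ = -0.91 − 0.01·(-7.474284) = -0.83525716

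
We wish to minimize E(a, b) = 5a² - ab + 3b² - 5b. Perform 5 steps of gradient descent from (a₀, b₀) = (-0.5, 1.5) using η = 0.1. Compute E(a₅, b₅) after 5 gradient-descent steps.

∇E = (10a - b, -a + 6b - 5)
Step 1: at (-0.5, 1.5), ∇E = (-6.5, 4.5) → (-0.5, 1.5) − 0.1·(-6.5, 4.5) = (0.15, 1.05)
Step 2: at (0.15, 1.05), ∇E = (0.45, 1.15) → (0.15, 1.05) − 0.1·(0.45, 1.15) = (0.105, 0.935)
Step 3: at (0.105, 0.935), ∇E = (0.115, 0.505) → (0.105, 0.935) − 0.1·(0.115, 0.505) = (0.0935, 0.8845)
Step 4: at (0.0935, 0.8845), ∇E = (0.0505, 0.2135) → (0.0935, 0.8845) − 0.1·(0.0505, 0.2135) = (0.08845, 0.86315)
Step 5: at (0.08845, 0.86315), ∇E = (0.02135, 0.09045) → (0.08845, 0.86315) − 0.1·(0.02135, 0.09045) = (0.086315, 0.854105)
E(0.086315, 0.854105) = -2.118509623875

-2.118509623875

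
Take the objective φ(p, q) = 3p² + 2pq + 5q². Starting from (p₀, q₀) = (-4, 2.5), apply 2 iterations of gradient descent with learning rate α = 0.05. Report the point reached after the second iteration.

∇φ = (6p + 2q, 2p + 10q)
Step 1: at (-4, 2.5), ∇φ = (-19, 17) → (-4, 2.5) − 0.05·(-19, 17) = (-3.05, 1.65)
Step 2: at (-3.05, 1.65), ∇φ = (-15, 10.4) → (-3.05, 1.65) − 0.05·(-15, 10.4) = (-2.3, 1.13)

(-2.3, 1.13)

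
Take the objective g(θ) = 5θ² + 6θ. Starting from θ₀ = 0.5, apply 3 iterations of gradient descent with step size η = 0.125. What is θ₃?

g′(θ) = 10θ + 6
θ₁ = 0.5 − 0.125·11 = -0.875
θ₂ = -0.875 − 0.125·(-2.75) = -0.53125
θ₃ = -0.53125 − 0.125·0.6875 = -0.6171875

-0.6171875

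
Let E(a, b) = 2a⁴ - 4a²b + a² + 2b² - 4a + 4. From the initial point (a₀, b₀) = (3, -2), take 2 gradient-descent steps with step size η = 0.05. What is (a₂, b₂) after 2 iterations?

∇E = (8a³ - 8ab + 2a - 4, -4a² + 4b)
(a₁, b₁) = (3, -2) − 0.05·(266, -44) = (-10.3, 0.2)
(a₂, b₂) = (-10.3, 0.2) − 0.05·(-8749.936, -423.56) = (427.1968, 21.378)

(427.1968, 21.378)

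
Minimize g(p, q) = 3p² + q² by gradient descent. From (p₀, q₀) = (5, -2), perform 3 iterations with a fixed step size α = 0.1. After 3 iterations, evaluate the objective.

1.355776

∇g = (6p, 2q)
(p₁, q₁) = (5, -2) − 0.1·(30, -4) = (2, -1.6)
(p₂, q₂) = (2, -1.6) − 0.1·(12, -3.2) = (0.8, -1.28)
(p₃, q₃) = (0.8, -1.28) − 0.1·(4.8, -2.56) = (0.32, -1.024)
g(0.32, -1.024) = 1.355776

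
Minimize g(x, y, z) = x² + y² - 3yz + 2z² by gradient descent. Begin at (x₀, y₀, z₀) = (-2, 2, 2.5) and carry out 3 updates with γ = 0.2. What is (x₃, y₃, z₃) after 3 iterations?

(-0.432, 2.76, 1.976)

∇g = (2x, 2y - 3z, -3y + 4z)
(x₁, y₁, z₁) = (-2, 2, 2.5) − 0.2·(-4, -3.5, 4) = (-1.2, 2.7, 1.7)
(x₂, y₂, z₂) = (-1.2, 2.7, 1.7) − 0.2·(-2.4, 0.3, -1.3) = (-0.72, 2.64, 1.96)
(x₃, y₃, z₃) = (-0.72, 2.64, 1.96) − 0.2·(-1.44, -0.6, -0.08) = (-0.432, 2.76, 1.976)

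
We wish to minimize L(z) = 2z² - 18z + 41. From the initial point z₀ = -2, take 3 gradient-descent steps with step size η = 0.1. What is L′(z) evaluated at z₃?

L′(z) = 4z - 18
Step 1: L′(-2) = -26; z₁ = -2 − 0.1·(-26) = 0.6
Step 2: L′(0.6) = -15.6; z₂ = 0.6 − 0.1·(-15.6) = 2.16
Step 3: L′(2.16) = -9.36; z₃ = 2.16 − 0.1·(-9.36) = 3.096
L′(z) at (3.096) = -5.616

-5.616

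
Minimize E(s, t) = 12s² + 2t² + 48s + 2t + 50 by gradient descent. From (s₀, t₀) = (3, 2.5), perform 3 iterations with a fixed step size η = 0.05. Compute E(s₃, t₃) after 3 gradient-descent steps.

6.237792

∇E = (24s + 48, 4t + 2)
Step 1: at (3, 2.5), ∇E = (120, 12) → (3, 2.5) − 0.05·(120, 12) = (-3, 1.9)
Step 2: at (-3, 1.9), ∇E = (-24, 9.6) → (-3, 1.9) − 0.05·(-24, 9.6) = (-1.8, 1.42)
Step 3: at (-1.8, 1.42), ∇E = (4.8, 7.68) → (-1.8, 1.42) − 0.05·(4.8, 7.68) = (-2.04, 1.036)
E(-2.04, 1.036) = 6.237792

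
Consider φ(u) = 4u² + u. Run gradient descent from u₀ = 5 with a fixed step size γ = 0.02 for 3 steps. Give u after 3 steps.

φ′(u) = 8u + 1
u₁ = 5 − 0.02·41 = 4.18
u₂ = 4.18 − 0.02·34.44 = 3.4912
u₃ = 3.4912 − 0.02·28.9296 = 2.912608

2.912608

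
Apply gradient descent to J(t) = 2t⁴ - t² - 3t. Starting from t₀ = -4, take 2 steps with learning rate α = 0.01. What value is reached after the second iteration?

J′(t) = 8t³ - 2t - 3
Step 1: J′(-4) = -507; t₁ = -4 − 0.01·(-507) = 1.07
Step 2: J′(1.07) = 4.660344; t₂ = 1.07 − 0.01·4.660344 = 1.02339656

1.02339656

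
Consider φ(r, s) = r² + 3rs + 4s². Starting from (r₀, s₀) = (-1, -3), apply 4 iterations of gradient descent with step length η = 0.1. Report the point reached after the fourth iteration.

∇φ = (2r + 3s, 3r + 8s)
(r₁, s₁) = (-1, -3) − 0.1·(-11, -27) = (0.1, -0.3)
(r₂, s₂) = (0.1, -0.3) − 0.1·(-0.7, -2.1) = (0.17, -0.09)
(r₃, s₃) = (0.17, -0.09) − 0.1·(0.07, -0.21) = (0.163, -0.069)
(r₄, s₄) = (0.163, -0.069) − 0.1·(0.119, -0.063) = (0.1511, -0.0627)

(0.1511, -0.0627)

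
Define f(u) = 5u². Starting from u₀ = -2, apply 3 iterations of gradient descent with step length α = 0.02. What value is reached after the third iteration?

-1.024

f′(u) = 10u
u₁ = -2 − 0.02·(-20) = -1.6
u₂ = -1.6 − 0.02·(-16) = -1.28
u₃ = -1.28 − 0.02·(-12.8) = -1.024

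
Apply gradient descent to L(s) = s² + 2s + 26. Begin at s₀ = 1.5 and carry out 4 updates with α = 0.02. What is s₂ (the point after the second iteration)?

L′(s) = 2s + 2
Step 1: L′(1.5) = 5; s₁ = 1.5 − 0.02·5 = 1.4
Step 2: L′(1.4) = 4.8; s₂ = 1.4 − 0.02·4.8 = 1.304

1.304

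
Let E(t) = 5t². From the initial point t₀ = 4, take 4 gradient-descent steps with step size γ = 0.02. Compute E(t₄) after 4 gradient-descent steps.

13.4217728

E′(t) = 10t
Step 1: E′(4) = 40; t₁ = 4 − 0.02·40 = 3.2
Step 2: E′(3.2) = 32; t₂ = 3.2 − 0.02·32 = 2.56
Step 3: E′(2.56) = 25.6; t₃ = 2.56 − 0.02·25.6 = 2.048
Step 4: E′(2.048) = 20.48; t₄ = 2.048 − 0.02·20.48 = 1.6384
E(1.6384) = 13.4217728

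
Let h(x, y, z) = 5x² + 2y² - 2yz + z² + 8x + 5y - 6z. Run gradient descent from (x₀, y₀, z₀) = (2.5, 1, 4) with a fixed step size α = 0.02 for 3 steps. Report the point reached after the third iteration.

∇h = (10x + 8, 4y - 2z + 5, -2y + 2z - 6)
(x₁, y₁, z₁) = (2.5, 1, 4) − 0.02·(33, 1, 0) = (1.84, 0.98, 4)
(x₂, y₂, z₂) = (1.84, 0.98, 4) − 0.02·(26.4, 0.92, 0.04) = (1.312, 0.9616, 3.9992)
(x₃, y₃, z₃) = (1.312, 0.9616, 3.9992) − 0.02·(21.12, 0.848, 0.0752) = (0.8896, 0.94464, 3.997696)

(0.8896, 0.94464, 3.997696)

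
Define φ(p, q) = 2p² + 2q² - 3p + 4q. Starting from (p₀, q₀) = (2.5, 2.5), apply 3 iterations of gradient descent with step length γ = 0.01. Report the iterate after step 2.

∇φ = (4p - 3, 4q + 4)
(p₁, q₁) = (2.5, 2.5) − 0.01·(7, 14) = (2.43, 2.36)
(p₂, q₂) = (2.43, 2.36) − 0.01·(6.72, 13.44) = (2.3628, 2.2256)

(2.3628, 2.2256)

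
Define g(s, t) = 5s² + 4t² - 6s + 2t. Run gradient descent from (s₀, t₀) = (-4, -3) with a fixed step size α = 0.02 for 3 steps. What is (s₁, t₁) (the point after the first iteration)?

∇g = (10s - 6, 8t + 2)
Step 1: at (-4, -3), ∇g = (-46, -22) → (-4, -3) − 0.02·(-46, -22) = (-3.08, -2.56)

(-3.08, -2.56)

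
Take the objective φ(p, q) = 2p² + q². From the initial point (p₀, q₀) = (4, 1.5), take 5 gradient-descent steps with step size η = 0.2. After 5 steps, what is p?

∇φ = (4p, 2q)
Step 1: at (4, 1.5), ∇φ = (16, 3) → (4, 1.5) − 0.2·(16, 3) = (0.8, 0.9)
Step 2: at (0.8, 0.9), ∇φ = (3.2, 1.8) → (0.8, 0.9) − 0.2·(3.2, 1.8) = (0.16, 0.54)
Step 3: at (0.16, 0.54), ∇φ = (0.64, 1.08) → (0.16, 0.54) − 0.2·(0.64, 1.08) = (0.032, 0.324)
Step 4: at (0.032, 0.324), ∇φ = (0.128, 0.648) → (0.032, 0.324) − 0.2·(0.128, 0.648) = (0.0064, 0.1944)
Step 5: at (0.0064, 0.1944), ∇φ = (0.0256, 0.3888) → (0.0064, 0.1944) − 0.2·(0.0256, 0.3888) = (0.00128, 0.11664)
p = 0.00128

0.00128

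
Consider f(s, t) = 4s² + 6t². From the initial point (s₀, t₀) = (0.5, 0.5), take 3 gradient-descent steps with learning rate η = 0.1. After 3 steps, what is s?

∇f = (8s, 12t)
Step 1: at (0.5, 0.5), ∇f = (4, 6) → (0.5, 0.5) − 0.1·(4, 6) = (0.1, -0.1)
Step 2: at (0.1, -0.1), ∇f = (0.8, -1.2) → (0.1, -0.1) − 0.1·(0.8, -1.2) = (0.02, 0.02)
Step 3: at (0.02, 0.02), ∇f = (0.16, 0.24) → (0.02, 0.02) − 0.1·(0.16, 0.24) = (0.004, -0.004)
s = 0.004

0.004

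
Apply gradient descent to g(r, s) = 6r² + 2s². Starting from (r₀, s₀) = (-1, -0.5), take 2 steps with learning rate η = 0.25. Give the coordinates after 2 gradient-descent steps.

(-4, 0)

∇g = (12r, 4s)
(r₁, s₁) = (-1, -0.5) − 0.25·(-12, -2) = (2, 0)
(r₂, s₂) = (2, 0) − 0.25·(24, 0) = (-4, 0)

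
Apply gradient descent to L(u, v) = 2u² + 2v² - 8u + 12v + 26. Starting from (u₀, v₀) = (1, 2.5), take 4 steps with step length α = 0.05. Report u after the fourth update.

1.5904

∇L = (4u - 8, 4v + 12)
(u₁, v₁) = (1, 2.5) − 0.05·(-4, 22) = (1.2, 1.4)
(u₂, v₂) = (1.2, 1.4) − 0.05·(-3.2, 17.6) = (1.36, 0.52)
(u₃, v₃) = (1.36, 0.52) − 0.05·(-2.56, 14.08) = (1.488, -0.184)
(u₄, v₄) = (1.488, -0.184) − 0.05·(-2.048, 11.264) = (1.5904, -0.7472)
u = 1.5904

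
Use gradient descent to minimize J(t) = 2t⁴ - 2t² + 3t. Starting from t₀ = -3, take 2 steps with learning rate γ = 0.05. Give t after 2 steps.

-131.85105

J′(t) = 8t³ - 4t + 3
t₁ = -3 − 0.05·(-201) = 7.05
t₂ = 7.05 − 0.05·2778.021 = -131.85105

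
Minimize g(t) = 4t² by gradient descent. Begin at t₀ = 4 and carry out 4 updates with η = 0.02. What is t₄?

g′(t) = 8t
t₁ = 4 − 0.02·32 = 3.36
t₂ = 3.36 − 0.02·26.88 = 2.8224
t₃ = 2.8224 − 0.02·22.5792 = 2.370816
t₄ = 2.370816 − 0.02·18.966528 = 1.99148544

1.99148544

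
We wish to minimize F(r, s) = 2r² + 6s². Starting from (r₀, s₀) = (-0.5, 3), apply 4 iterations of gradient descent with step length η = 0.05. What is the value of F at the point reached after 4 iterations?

0.11927552

∇F = (4r, 12s)
Step 1: at (-0.5, 3), ∇F = (-2, 36) → (-0.5, 3) − 0.05·(-2, 36) = (-0.4, 1.2)
Step 2: at (-0.4, 1.2), ∇F = (-1.6, 14.4) → (-0.4, 1.2) − 0.05·(-1.6, 14.4) = (-0.32, 0.48)
Step 3: at (-0.32, 0.48), ∇F = (-1.28, 5.76) → (-0.32, 0.48) − 0.05·(-1.28, 5.76) = (-0.256, 0.192)
Step 4: at (-0.256, 0.192), ∇F = (-1.024, 2.304) → (-0.256, 0.192) − 0.05·(-1.024, 2.304) = (-0.2048, 0.0768)
F(-0.2048, 0.0768) = 0.11927552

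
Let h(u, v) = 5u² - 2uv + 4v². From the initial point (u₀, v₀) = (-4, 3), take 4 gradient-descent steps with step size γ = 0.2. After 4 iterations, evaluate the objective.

∇h = (10u - 2v, -2u + 8v)
Step 1: at (-4, 3), ∇h = (-46, 32) → (-4, 3) − 0.2·(-46, 32) = (5.2, -3.4)
Step 2: at (5.2, -3.4), ∇h = (58.8, -37.6) → (5.2, -3.4) − 0.2·(58.8, -37.6) = (-6.56, 4.12)
Step 3: at (-6.56, 4.12), ∇h = (-73.84, 46.08) → (-6.56, 4.12) − 0.2·(-73.84, 46.08) = (8.208, -5.096)
Step 4: at (8.208, -5.096), ∇h = (92.272, -57.184) → (8.208, -5.096) − 0.2·(92.272, -57.184) = (-10.2464, 6.3408)
h(-10.2464, 6.3408) = 815.7072896

815.7072896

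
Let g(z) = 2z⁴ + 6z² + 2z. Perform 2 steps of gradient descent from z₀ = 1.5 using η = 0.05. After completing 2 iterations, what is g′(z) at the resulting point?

-0.390927785103

g′(z) = 8z³ + 12z + 2
z₁ = 1.5 − 0.05·47 = -0.85
z₂ = -0.85 − 0.05·(-13.113) = -0.19435
g′(z) at (-0.19435) = -0.390927785103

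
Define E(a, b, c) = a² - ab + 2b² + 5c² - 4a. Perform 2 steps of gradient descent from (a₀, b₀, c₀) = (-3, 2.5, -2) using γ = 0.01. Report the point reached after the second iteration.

∇E = (2a - b - 4, -a + 4b, 10c)
Step 1: at (-3, 2.5, -2), ∇E = (-12.5, 13, -20) → (-3, 2.5, -2) − 0.01·(-12.5, 13, -20) = (-2.875, 2.37, -1.8)
Step 2: at (-2.875, 2.37, -1.8), ∇E = (-12.12, 12.355, -18) → (-2.875, 2.37, -1.8) − 0.01·(-12.12, 12.355, -18) = (-2.7538, 2.24645, -1.62)

(-2.7538, 2.24645, -1.62)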